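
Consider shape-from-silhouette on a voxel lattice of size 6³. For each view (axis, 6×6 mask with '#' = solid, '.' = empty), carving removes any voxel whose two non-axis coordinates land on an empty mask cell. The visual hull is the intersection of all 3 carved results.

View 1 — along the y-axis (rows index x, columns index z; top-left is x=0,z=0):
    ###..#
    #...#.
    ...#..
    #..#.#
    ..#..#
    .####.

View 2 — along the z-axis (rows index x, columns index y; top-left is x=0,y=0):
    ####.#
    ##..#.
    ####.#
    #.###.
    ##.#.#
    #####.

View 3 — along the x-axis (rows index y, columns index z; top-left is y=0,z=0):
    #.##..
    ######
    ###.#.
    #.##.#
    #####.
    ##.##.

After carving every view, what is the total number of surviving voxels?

full grid |V| = 216
V1 y: intersect with XZ mask (16 set) -- 96 left
V2 z: intersect with XY mask (26 set) -- 71 left
V3 x: intersect with YZ mask (26 set) -- 51 left

remaining voxels: 51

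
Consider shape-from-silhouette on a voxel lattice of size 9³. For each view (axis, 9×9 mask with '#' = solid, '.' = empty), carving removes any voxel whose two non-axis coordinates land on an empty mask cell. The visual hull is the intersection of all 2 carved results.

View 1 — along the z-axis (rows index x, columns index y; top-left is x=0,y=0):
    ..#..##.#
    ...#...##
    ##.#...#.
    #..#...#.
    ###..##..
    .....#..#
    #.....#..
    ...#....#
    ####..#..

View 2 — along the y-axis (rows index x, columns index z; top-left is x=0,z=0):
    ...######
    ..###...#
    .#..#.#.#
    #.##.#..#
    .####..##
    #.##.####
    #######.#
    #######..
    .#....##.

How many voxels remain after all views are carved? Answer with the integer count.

remaining voxels: 156

initial block: 9^3 = 729
after view 1 [z-axis, 30 of 81 cells solid] → remaining = 270
after view 2 [y-axis, 50 of 81 cells solid] → remaining = 156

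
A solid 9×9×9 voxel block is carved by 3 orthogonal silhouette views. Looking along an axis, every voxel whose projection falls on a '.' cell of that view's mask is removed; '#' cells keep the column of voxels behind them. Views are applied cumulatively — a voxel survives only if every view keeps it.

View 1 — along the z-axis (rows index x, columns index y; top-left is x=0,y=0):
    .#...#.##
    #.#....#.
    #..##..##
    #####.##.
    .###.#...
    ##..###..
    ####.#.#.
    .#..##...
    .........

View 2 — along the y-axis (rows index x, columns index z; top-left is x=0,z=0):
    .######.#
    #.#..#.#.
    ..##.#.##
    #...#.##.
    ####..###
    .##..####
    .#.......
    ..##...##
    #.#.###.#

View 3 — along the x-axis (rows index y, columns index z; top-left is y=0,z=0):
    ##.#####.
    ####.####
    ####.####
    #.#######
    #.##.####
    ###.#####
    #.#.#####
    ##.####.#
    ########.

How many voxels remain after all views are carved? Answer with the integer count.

145 voxels

full grid |V| = 729
  1. axis=2 (XY plane), |mask|=37  ⇒  voxels=333
  2. axis=1 (XZ plane), |mask|=44  ⇒  voxels=169
  3. axis=0 (YZ plane), |mask|=68  ⇒  voxels=145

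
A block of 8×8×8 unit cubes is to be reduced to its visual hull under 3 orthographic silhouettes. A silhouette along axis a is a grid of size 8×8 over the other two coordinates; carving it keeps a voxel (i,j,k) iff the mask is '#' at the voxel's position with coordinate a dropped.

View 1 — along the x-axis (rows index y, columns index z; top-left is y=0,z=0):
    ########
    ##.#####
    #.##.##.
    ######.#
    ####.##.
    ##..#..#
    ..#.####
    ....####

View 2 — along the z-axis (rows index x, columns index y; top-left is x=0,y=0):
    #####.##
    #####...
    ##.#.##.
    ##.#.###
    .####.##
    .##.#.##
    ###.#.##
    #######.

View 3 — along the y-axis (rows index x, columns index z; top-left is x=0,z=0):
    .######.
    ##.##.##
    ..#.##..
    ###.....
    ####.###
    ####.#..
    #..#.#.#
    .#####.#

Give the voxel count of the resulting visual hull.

remaining voxels: 174

before carving: 512 voxels (8×8×8)
carve view 1 (along x, YZ-mask fill 46/64): 368 voxels remain
carve view 2 (along z, XY-mask fill 47/64): 279 voxels remain
carve view 3 (along y, XZ-mask fill 40/64): 174 voxels remain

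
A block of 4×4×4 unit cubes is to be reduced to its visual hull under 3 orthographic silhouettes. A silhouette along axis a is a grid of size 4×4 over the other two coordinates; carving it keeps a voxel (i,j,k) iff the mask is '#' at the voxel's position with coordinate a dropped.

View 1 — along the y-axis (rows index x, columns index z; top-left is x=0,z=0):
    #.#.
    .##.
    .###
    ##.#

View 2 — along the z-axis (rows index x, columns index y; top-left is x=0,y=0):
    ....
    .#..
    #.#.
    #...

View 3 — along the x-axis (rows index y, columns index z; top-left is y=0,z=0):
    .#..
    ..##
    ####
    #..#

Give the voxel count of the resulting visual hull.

initial block: 4^3 = 64
step 1: project along y, AND mask (10/16) → |grid| = 40
step 2: project along z, AND mask (4/16) → |grid| = 11
step 3: project along x, AND mask (9/16) → |grid| = 6

6 voxels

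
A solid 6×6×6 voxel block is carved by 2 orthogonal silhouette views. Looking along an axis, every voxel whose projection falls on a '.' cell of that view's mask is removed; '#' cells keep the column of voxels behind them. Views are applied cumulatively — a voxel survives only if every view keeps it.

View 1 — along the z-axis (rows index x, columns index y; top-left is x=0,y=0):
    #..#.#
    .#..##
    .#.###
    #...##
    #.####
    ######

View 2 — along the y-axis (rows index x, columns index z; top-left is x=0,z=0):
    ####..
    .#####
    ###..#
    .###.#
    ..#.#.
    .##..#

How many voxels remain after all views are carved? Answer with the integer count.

voxel count = 83

before carving: 216 voxels (6×6×6)
step 1: project along z, AND mask (24/36) → |grid| = 144
step 2: project along y, AND mask (22/36) → |grid| = 83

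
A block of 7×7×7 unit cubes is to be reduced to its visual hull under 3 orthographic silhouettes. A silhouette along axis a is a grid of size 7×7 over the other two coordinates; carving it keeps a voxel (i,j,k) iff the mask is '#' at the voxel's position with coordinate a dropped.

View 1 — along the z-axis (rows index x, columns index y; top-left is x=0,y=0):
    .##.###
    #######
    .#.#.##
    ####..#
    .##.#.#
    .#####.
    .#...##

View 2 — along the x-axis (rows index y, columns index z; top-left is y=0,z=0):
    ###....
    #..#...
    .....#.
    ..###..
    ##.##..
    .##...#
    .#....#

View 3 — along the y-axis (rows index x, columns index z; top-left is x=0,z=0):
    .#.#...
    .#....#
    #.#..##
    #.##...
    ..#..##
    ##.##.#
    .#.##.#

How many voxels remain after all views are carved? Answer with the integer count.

remaining voxels: 39

start: 7×7×7 = 343 voxels
after view 1 [z-axis, 33 of 49 cells solid] → remaining = 231
after view 2 [x-axis, 18 of 49 cells solid] → remaining = 80
after view 3 [y-axis, 23 of 49 cells solid] → remaining = 39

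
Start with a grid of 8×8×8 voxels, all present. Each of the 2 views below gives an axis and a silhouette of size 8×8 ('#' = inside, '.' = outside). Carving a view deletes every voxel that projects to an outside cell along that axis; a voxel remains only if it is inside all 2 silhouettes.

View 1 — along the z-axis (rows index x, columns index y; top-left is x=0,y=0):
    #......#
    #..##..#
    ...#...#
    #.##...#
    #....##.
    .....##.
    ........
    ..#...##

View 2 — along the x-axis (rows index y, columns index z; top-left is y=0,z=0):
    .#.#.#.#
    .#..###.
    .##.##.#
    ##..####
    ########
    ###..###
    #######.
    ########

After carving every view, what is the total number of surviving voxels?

voxel count = 125

initial block: 8^3 = 512
  1. axis=2 (XY plane), |mask|=20  ⇒  voxels=160
  2. axis=0 (YZ plane), |mask|=48  ⇒  voxels=125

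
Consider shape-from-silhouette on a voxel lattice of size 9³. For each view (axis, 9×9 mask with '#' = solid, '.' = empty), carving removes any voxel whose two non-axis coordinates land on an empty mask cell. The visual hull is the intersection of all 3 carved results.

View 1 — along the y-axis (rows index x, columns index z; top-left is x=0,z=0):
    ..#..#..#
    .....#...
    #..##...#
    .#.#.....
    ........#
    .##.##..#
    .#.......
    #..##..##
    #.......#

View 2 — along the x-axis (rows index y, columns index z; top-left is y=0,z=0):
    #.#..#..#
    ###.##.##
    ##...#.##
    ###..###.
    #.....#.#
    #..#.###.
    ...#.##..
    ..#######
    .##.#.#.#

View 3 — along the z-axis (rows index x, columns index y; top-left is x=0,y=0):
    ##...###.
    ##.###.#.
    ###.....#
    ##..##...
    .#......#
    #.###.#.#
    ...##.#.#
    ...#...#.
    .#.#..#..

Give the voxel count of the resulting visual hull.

before carving: 729 voxels (9×9×9)
  1. axis=1 (XZ plane), |mask|=24  ⇒  voxels=216
  2. axis=0 (YZ plane), |mask|=45  ⇒  voxels=120
  3. axis=2 (XY plane), |mask|=36  ⇒  voxels=55

55 voxels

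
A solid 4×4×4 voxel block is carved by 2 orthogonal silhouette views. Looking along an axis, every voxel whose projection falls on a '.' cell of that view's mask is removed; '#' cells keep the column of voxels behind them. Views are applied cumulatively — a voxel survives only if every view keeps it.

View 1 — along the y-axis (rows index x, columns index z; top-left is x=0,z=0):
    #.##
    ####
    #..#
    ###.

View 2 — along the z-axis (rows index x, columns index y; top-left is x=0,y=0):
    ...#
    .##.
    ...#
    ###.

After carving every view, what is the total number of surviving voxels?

before carving: 64 voxels (4×4×4)
[1] y-view keeps 12 columns → grid now 48
[2] z-view keeps 7 columns → grid now 22

|visual hull| = 22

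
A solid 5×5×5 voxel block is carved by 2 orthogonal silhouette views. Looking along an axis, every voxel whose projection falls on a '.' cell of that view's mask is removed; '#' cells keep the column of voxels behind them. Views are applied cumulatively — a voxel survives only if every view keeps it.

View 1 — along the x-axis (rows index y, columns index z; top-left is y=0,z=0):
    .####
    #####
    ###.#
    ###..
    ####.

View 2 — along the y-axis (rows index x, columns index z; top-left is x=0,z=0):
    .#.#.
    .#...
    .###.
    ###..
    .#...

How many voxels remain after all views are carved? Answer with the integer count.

initial block: 5^3 = 125
after view 1 [x-axis, 20 of 25 cells solid] → remaining = 100
after view 2 [y-axis, 10 of 25 cells solid] → remaining = 45

|visual hull| = 45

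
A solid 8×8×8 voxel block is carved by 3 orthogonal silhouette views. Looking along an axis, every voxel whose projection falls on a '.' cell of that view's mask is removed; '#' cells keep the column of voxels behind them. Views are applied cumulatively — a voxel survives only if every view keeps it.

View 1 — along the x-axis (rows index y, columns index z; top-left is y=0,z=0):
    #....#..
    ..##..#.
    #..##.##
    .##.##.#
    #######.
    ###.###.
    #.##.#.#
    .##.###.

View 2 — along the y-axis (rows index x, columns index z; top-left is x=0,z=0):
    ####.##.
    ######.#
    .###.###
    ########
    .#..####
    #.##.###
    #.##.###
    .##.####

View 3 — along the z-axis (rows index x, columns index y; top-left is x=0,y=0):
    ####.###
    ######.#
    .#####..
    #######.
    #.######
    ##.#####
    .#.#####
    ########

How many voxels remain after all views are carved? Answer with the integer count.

voxel count = 203

start: 8×8×8 = 512 voxels
V1 x: intersect with YZ mask (38 set) -- 304 left
V2 y: intersect with XZ mask (50 set) -- 239 left
V3 z: intersect with XY mask (54 set) -- 203 left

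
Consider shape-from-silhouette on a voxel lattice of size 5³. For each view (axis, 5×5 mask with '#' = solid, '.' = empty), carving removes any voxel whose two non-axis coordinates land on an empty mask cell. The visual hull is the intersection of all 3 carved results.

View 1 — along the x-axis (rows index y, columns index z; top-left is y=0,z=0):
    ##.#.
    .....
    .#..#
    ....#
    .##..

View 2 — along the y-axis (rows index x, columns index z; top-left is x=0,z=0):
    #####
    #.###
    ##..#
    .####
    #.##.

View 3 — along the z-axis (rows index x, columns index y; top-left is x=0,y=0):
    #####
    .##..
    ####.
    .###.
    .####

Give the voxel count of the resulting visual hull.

full grid |V| = 125
V1 x: intersect with YZ mask (8 set) -- 40 left
V2 y: intersect with XZ mask (19 set) -- 29 left
V3 z: intersect with XY mask (18 set) -- 18 left

remaining voxels: 18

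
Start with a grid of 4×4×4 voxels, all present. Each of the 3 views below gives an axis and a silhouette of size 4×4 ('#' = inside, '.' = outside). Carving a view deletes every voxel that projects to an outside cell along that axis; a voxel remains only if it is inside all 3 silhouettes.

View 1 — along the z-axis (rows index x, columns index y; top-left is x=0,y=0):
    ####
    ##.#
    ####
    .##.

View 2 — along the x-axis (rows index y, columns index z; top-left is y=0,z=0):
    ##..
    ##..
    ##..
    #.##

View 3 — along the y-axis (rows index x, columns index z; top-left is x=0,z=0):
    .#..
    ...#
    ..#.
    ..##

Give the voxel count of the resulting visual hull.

full grid |V| = 64
  1. axis=2 (XY plane), |mask|=13  ⇒  voxels=52
  2. axis=0 (YZ plane), |mask|=9  ⇒  voxels=29
  3. axis=1 (XZ plane), |mask|=5  ⇒  voxels=5

remaining voxels: 5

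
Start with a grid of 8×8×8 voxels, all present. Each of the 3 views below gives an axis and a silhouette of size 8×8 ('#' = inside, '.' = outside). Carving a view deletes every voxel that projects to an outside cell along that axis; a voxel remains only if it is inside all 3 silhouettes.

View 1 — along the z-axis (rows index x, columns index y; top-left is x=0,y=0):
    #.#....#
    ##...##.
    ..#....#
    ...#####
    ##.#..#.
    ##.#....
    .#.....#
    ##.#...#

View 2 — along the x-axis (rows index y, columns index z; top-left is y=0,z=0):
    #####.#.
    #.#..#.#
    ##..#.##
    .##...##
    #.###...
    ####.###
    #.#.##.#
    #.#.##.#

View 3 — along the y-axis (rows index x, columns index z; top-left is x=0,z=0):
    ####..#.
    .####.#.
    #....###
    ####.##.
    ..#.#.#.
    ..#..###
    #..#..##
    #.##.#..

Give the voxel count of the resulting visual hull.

start: 8×8×8 = 512 voxels
after view 1 [z-axis, 27 of 64 cells solid] → remaining = 216
after view 2 [x-axis, 40 of 64 cells solid] → remaining = 134
after view 3 [y-axis, 35 of 64 cells solid] → remaining = 76

voxel count = 76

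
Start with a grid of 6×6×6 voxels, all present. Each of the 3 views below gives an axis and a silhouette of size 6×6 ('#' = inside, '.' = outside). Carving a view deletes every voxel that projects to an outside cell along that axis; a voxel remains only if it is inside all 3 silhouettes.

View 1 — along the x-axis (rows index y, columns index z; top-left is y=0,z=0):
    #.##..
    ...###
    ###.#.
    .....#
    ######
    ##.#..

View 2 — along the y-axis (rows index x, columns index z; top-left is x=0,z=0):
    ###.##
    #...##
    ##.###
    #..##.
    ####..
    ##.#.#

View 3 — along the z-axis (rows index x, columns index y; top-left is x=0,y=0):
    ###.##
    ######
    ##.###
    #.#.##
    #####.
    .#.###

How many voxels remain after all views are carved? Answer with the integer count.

69 voxels

before carving: 216 voxels (6×6×6)
after view 1 [x-axis, 20 of 36 cells solid] → remaining = 120
after view 2 [y-axis, 24 of 36 cells solid] → remaining = 82
after view 3 [z-axis, 29 of 36 cells solid] → remaining = 69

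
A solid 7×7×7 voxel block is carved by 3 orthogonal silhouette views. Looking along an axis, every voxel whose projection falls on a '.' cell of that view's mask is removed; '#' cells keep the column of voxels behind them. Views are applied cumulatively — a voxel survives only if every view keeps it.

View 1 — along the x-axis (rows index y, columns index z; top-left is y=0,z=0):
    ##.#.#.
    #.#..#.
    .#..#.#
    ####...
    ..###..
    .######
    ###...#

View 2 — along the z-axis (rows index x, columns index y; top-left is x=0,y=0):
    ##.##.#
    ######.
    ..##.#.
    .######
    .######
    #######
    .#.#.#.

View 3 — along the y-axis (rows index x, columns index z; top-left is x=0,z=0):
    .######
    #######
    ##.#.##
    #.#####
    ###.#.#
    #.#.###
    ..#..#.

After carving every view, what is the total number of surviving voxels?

initial block: 7^3 = 343
[1] x-view keeps 27 columns → grid now 189
[2] z-view keeps 36 columns → grid now 140
[3] y-view keeps 36 columns → grid now 106

106 voxels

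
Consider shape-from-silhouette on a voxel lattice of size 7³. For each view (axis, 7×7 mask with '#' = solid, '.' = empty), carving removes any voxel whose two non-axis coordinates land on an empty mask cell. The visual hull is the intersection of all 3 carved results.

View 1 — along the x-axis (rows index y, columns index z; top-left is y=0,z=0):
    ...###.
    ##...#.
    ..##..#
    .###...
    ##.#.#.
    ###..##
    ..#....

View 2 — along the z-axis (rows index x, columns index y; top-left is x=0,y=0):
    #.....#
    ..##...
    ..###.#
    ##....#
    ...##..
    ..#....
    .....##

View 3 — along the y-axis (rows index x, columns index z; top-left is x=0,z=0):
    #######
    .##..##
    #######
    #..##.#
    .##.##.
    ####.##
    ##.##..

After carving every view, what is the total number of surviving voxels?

before carving: 343 voxels (7×7×7)
V1 x: intersect with YZ mask (22 set) -- 154 left
V2 z: intersect with XY mask (16 set) -- 44 left
V3 y: intersect with XZ mask (36 set) -- 31 left

remaining voxels: 31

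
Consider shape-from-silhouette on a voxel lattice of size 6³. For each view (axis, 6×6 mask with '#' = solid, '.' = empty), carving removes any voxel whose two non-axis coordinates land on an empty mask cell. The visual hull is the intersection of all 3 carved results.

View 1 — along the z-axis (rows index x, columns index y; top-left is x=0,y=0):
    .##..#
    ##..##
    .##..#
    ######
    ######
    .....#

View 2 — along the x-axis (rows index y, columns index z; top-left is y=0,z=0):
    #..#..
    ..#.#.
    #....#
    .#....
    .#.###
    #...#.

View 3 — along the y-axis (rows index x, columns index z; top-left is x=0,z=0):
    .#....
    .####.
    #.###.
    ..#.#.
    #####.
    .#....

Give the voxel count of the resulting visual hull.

initial block: 6^3 = 216
V1 z: intersect with XY mask (23 set) -- 138 left
V2 x: intersect with YZ mask (13 set) -- 50 left
V3 y: intersect with XZ mask (17 set) -- 27 left

voxel count = 27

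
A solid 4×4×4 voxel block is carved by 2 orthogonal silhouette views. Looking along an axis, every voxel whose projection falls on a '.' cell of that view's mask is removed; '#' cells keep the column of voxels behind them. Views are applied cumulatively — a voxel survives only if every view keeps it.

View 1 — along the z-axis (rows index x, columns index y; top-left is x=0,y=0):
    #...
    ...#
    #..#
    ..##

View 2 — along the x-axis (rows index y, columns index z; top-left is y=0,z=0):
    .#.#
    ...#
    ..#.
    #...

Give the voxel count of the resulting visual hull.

before carving: 64 voxels (4×4×4)
carve view 1 (along z, XY-mask fill 6/16): 24 voxels remain
carve view 2 (along x, YZ-mask fill 5/16): 8 voxels remain

8 voxels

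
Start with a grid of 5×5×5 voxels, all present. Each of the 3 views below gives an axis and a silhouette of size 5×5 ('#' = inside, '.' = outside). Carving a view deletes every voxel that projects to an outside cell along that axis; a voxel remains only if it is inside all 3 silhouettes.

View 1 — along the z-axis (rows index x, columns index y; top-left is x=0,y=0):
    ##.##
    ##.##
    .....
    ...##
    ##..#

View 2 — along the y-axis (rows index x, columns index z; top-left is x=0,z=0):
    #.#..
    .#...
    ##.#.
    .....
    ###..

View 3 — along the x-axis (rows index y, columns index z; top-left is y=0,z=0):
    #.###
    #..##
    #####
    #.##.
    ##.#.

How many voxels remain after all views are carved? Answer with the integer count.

start: 5×5×5 = 125 voxels
step 1: project along z, AND mask (13/25) → |grid| = 65
step 2: project along y, AND mask (9/25) → |grid| = 21
step 3: project along x, AND mask (18/25) → |grid| = 12

voxel count = 12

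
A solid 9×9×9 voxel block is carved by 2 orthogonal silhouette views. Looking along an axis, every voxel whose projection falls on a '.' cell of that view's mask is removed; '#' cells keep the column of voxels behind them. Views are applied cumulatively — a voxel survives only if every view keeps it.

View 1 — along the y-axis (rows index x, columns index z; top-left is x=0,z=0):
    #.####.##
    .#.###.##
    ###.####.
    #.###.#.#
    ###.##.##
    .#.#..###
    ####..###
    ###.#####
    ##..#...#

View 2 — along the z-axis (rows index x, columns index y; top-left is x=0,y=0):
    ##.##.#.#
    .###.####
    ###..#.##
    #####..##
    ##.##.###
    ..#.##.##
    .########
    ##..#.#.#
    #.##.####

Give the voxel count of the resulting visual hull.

start: 9×9×9 = 729 voxels
after view 1 [y-axis, 57 of 81 cells solid] → remaining = 513
after view 2 [z-axis, 58 of 81 cells solid] → remaining = 366

remaining voxels: 366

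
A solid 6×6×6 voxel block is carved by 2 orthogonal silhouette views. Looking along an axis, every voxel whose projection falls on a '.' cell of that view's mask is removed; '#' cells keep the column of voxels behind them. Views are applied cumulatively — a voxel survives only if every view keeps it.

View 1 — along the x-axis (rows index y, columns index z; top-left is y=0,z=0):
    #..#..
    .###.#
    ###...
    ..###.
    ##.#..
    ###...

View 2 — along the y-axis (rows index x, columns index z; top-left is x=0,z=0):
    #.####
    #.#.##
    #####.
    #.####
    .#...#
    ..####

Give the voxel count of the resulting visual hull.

before carving: 216 voxels (6×6×6)
carve view 1 (along x, YZ-mask fill 18/36): 108 voxels remain
carve view 2 (along y, XZ-mask fill 25/36): 70 voxels remain

voxel count = 70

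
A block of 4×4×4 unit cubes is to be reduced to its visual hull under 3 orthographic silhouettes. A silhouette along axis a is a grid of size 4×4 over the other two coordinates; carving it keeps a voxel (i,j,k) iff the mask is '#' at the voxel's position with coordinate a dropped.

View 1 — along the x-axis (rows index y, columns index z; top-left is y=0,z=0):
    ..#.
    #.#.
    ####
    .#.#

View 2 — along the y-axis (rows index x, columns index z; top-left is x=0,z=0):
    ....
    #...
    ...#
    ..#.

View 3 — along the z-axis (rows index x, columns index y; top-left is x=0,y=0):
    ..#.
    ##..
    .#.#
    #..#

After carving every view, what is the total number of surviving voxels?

|visual hull| = 3

before carving: 64 voxels (4×4×4)
[1] x-view keeps 9 columns → grid now 36
[2] y-view keeps 3 columns → grid now 7
[3] z-view keeps 7 columns → grid now 3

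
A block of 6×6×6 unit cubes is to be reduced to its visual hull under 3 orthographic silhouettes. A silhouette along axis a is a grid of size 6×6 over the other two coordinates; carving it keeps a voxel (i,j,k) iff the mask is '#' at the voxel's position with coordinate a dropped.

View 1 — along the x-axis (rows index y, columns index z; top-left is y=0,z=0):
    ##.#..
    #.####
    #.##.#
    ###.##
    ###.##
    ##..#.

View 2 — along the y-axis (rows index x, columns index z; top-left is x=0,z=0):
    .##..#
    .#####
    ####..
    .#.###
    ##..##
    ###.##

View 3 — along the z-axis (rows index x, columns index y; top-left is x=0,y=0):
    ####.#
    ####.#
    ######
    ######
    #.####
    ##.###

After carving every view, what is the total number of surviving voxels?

90 voxels

before carving: 216 voxels (6×6×6)
  1. axis=0 (YZ plane), |mask|=25  ⇒  voxels=150
  2. axis=1 (XZ plane), |mask|=25  ⇒  voxels=103
  3. axis=2 (XY plane), |mask|=32  ⇒  voxels=90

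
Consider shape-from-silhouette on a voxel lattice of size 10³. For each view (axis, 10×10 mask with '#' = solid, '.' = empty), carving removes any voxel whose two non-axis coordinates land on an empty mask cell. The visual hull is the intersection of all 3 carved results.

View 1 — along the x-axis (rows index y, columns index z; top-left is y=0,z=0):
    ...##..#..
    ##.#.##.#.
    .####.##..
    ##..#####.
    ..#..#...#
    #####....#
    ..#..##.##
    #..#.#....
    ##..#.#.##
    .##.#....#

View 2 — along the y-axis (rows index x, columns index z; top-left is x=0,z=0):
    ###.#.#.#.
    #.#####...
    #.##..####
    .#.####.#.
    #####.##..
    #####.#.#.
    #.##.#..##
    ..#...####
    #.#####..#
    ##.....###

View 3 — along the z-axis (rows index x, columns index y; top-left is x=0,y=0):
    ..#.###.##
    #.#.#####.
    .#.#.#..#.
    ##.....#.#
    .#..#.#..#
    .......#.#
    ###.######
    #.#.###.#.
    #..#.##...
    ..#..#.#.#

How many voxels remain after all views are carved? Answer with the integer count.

147 voxels

initial block: 10^3 = 1000
[1] x-view keeps 49 columns → grid now 490
[2] y-view keeps 62 columns → grid now 306
[3] z-view keeps 50 columns → grid now 147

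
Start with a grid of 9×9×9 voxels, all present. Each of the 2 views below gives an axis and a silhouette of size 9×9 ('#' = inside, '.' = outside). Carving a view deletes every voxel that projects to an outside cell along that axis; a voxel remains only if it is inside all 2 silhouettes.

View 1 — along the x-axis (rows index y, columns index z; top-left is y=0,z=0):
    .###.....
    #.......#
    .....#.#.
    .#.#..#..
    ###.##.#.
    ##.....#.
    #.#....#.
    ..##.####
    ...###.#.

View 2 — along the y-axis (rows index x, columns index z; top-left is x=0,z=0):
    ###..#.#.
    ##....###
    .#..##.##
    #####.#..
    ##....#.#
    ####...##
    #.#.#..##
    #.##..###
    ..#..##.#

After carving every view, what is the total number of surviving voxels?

166 voxels

start: 9×9×9 = 729 voxels
after view 1 [x-axis, 32 of 81 cells solid] → remaining = 288
after view 2 [y-axis, 46 of 81 cells solid] → remaining = 166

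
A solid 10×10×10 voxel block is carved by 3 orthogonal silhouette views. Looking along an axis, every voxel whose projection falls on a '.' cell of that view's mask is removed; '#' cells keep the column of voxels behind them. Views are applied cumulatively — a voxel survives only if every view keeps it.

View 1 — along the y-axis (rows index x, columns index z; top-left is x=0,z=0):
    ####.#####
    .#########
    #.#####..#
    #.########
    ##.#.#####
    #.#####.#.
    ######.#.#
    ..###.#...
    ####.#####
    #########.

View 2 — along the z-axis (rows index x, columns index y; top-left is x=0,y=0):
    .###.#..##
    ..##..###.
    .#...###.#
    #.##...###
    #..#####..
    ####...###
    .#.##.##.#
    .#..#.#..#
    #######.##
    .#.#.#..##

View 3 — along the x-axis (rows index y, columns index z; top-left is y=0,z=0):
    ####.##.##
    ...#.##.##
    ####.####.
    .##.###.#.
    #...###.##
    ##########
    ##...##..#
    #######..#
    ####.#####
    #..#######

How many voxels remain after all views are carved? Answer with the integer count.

initial block: 10^3 = 1000
  1. axis=1 (XZ plane), |mask|=79  ⇒  voxels=790
  2. axis=2 (XY plane), |mask|=59  ⇒  voxels=475
  3. axis=0 (YZ plane), |mask|=73  ⇒  voxels=350

|visual hull| = 350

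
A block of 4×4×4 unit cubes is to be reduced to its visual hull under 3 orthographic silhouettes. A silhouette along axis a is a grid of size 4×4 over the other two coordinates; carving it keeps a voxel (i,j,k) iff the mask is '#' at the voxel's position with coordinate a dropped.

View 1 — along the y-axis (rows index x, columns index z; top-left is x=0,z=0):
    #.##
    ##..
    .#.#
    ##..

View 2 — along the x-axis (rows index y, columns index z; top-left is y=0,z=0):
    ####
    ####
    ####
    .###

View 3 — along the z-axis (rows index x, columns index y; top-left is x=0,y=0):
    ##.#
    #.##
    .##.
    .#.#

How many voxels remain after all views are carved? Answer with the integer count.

initial block: 4^3 = 64
carve view 1 (along y, XZ-mask fill 9/16): 36 voxels remain
carve view 2 (along x, YZ-mask fill 15/16): 33 voxels remain
carve view 3 (along z, XY-mask fill 10/16): 20 voxels remain

|visual hull| = 20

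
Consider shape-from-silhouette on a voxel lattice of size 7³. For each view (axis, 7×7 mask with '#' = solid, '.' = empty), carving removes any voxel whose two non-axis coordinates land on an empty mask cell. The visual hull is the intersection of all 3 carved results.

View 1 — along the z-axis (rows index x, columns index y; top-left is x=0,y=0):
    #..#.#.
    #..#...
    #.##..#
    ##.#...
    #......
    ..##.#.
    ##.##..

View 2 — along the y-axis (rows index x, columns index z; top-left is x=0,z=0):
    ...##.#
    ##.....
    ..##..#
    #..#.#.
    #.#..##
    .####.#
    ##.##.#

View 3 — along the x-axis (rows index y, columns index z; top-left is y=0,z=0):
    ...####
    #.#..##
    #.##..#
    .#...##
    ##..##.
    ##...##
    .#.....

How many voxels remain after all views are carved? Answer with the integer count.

start: 7×7×7 = 343 voxels
after view 1 [z-axis, 20 of 49 cells solid] → remaining = 140
after view 2 [y-axis, 25 of 49 cells solid] → remaining = 73
after view 3 [x-axis, 24 of 49 cells solid] → remaining = 36

|visual hull| = 36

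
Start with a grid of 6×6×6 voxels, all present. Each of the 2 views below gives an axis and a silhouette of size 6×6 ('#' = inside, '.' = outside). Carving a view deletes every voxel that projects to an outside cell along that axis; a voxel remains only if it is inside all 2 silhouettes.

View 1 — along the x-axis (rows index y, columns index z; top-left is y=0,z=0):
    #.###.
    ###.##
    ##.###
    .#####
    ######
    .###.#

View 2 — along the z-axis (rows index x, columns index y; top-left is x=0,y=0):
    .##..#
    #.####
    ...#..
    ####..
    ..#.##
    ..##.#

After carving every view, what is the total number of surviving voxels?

initial block: 6^3 = 216
V1 x: intersect with YZ mask (29 set) -- 174 left
V2 z: intersect with XY mask (19 set) -- 91 left

91 voxels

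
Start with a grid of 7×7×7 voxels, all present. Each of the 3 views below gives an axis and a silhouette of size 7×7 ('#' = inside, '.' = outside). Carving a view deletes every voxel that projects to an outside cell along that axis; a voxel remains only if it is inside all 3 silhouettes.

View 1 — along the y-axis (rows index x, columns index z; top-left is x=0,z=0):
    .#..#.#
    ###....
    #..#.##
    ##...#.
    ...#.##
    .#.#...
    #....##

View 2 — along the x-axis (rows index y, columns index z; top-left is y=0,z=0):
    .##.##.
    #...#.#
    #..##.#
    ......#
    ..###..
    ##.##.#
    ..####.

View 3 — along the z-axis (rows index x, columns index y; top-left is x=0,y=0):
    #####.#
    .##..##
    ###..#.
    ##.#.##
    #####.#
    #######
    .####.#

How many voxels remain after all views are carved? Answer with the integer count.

|visual hull| = 49

initial block: 7^3 = 343
  1. axis=1 (XZ plane), |mask|=21  ⇒  voxels=147
  2. axis=0 (YZ plane), |mask|=24  ⇒  voxels=65
  3. axis=2 (XY plane), |mask|=37  ⇒  voxels=49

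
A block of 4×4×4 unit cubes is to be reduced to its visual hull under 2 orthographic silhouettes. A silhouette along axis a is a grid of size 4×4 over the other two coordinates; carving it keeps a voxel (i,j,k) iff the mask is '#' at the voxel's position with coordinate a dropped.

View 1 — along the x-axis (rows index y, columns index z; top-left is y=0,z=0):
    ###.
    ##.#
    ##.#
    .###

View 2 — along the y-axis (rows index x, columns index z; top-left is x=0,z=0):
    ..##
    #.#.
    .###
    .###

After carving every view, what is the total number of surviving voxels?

voxel count = 28

before carving: 64 voxels (4×4×4)
carve view 1 (along x, YZ-mask fill 12/16): 48 voxels remain
carve view 2 (along y, XZ-mask fill 10/16): 28 voxels remain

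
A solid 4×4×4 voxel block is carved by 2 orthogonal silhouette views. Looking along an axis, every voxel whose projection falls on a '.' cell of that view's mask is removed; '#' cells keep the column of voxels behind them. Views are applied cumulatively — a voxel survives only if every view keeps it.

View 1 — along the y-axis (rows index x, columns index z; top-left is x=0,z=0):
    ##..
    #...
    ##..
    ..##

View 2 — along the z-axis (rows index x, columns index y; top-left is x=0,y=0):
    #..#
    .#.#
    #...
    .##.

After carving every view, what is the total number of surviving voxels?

voxel count = 12

before carving: 64 voxels (4×4×4)
[1] y-view keeps 7 columns → grid now 28
[2] z-view keeps 7 columns → grid now 12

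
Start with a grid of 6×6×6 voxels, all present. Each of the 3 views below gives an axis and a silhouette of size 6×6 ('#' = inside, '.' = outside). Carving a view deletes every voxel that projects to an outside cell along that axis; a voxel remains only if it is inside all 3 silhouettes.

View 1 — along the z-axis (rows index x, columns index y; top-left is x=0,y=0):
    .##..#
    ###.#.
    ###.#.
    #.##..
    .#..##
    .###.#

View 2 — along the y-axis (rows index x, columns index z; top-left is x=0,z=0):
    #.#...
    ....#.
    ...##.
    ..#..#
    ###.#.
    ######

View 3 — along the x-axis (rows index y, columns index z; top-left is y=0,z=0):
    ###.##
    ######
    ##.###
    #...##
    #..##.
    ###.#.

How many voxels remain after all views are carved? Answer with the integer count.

initial block: 6^3 = 216
[1] z-view keeps 21 columns → grid now 126
[2] y-view keeps 17 columns → grid now 60
[3] x-view keeps 26 columns → grid now 48

|visual hull| = 48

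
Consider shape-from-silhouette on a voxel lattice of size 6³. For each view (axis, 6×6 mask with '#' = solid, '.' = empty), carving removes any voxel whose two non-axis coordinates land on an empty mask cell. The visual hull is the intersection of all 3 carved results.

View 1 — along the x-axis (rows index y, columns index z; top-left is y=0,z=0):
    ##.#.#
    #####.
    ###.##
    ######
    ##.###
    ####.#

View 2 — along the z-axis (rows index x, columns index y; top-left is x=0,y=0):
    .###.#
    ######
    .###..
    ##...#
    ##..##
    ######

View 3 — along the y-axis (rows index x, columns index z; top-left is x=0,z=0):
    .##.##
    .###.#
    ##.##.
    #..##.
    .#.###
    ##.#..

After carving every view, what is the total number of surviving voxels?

voxel count = 82

full grid |V| = 216
after view 1 [x-axis, 30 of 36 cells solid] → remaining = 180
after view 2 [z-axis, 26 of 36 cells solid] → remaining = 130
after view 3 [y-axis, 22 of 36 cells solid] → remaining = 82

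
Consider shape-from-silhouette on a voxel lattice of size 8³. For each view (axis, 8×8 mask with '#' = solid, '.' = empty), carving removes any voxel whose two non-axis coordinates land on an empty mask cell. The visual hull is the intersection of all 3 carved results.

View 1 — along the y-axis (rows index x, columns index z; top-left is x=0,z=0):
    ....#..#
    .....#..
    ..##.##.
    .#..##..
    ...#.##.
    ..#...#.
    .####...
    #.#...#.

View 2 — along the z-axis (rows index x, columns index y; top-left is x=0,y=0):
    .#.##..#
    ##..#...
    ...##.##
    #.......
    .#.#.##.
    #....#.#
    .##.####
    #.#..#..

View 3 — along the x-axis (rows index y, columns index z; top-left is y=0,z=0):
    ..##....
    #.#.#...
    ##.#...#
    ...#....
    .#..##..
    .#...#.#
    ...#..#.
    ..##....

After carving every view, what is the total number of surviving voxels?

start: 8×8×8 = 512 voxels
[1] y-view keeps 22 columns → grid now 176
[2] z-view keeps 28 columns → grid now 81
[3] x-view keeps 20 columns → grid now 27

voxel count = 27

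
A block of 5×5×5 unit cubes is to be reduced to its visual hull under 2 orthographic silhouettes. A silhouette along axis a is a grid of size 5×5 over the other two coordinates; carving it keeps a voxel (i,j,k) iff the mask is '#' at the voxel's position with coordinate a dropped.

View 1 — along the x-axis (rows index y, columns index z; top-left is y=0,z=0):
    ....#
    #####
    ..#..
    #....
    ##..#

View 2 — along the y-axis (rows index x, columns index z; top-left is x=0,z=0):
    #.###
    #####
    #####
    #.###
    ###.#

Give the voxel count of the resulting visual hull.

remaining voxels: 50

initial block: 5^3 = 125
V1 x: intersect with YZ mask (11 set) -- 55 left
V2 y: intersect with XZ mask (22 set) -- 50 left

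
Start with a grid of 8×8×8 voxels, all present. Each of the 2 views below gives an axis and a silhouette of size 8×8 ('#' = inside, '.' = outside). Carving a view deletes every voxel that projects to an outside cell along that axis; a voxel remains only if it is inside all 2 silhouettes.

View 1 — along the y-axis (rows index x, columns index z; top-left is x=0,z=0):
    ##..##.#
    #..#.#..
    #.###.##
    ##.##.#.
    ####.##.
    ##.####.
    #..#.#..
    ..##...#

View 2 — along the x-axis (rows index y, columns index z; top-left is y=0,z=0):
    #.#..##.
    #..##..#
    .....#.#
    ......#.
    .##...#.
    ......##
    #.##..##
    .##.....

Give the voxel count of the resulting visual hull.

before carving: 512 voxels (8×8×8)
[1] y-view keeps 37 columns → grid now 296
[2] x-view keeps 23 columns → grid now 101

|visual hull| = 101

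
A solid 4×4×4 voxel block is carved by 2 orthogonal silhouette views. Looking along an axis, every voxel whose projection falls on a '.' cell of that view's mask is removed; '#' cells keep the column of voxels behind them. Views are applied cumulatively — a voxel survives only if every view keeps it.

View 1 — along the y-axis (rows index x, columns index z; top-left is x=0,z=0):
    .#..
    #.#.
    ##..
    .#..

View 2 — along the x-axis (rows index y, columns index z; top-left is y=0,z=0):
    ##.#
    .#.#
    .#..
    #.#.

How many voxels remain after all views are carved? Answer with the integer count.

initial block: 4^3 = 64
step 1: project along y, AND mask (6/16) → |grid| = 24
step 2: project along x, AND mask (8/16) → |grid| = 14

|visual hull| = 14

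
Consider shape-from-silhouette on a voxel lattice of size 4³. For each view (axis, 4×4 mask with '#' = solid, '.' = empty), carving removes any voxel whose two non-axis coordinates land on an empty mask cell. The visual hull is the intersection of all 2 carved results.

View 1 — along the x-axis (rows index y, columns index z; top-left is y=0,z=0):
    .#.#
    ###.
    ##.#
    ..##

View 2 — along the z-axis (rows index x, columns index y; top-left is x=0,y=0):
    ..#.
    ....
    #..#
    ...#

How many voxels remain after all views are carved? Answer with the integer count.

|visual hull| = 9

initial block: 4^3 = 64
step 1: project along x, AND mask (10/16) → |grid| = 40
step 2: project along z, AND mask (4/16) → |grid| = 9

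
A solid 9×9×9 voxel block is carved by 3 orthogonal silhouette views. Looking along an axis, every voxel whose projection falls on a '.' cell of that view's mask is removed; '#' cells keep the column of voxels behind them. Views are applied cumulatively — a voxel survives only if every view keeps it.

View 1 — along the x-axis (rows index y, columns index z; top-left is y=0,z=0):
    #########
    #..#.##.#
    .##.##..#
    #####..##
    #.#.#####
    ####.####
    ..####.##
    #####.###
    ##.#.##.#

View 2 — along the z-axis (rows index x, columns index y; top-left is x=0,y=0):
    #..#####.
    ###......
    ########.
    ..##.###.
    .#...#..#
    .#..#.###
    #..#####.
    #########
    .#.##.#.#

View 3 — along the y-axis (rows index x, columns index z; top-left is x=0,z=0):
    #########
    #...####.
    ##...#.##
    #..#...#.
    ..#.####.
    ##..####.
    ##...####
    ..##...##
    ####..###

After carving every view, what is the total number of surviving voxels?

207 voxels

before carving: 729 voxels (9×9×9)
carve view 1 (along x, YZ-mask fill 61/81): 549 voxels remain
carve view 2 (along z, XY-mask fill 50/81): 341 voxels remain
carve view 3 (along y, XZ-mask fill 50/81): 207 voxels remain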